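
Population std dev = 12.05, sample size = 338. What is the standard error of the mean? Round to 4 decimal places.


SE = sigma / sqrt(n)
sqrt(338) ≈ 18.384776
SE = 12.05 / 18.384776 ≈ 0.655434

0.6554


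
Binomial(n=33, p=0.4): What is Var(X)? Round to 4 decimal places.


Var = n*p*(1-p) = 33 * 0.4 * 0.6 = 7.92

7.9200


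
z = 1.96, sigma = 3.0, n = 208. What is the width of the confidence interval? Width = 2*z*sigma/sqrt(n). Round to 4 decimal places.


width = 2*z*sigma/sqrt(n)
2*z*sigma = 2 * 1.96 * 3.0 = 11.76
sqrt(208) ≈ 14.422205
width = 11.76 / 14.422205 ≈ 0.815409

0.8154


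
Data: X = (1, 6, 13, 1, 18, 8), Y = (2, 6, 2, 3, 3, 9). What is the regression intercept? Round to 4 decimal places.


a = ybar - b*xbar, where b = sum((xi-xbar)(yi-ybar)) / sum((xi-xbar)^2)
n = 6, xbar = 47/6 ≈ 7.833333, ybar = 25/6 ≈ 4.166667
Sxy = sum((xi-xbar)(yi-ybar)) = -17/6 ≈ -2.833333
Sxx = sum((xi-xbar)^2) = 1361/6 ≈ 226.833333
b = Sxy / Sxx = -17/1361 ≈ -0.012491
a = 4.166667 - (-0.012491) * 7.833333 = 5804/1361 ≈ 4.264511

4.2645


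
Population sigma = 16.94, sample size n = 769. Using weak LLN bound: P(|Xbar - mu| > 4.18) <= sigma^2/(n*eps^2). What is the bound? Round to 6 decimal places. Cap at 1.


bound = min(1, sigma^2/(n*eps^2))
sigma^2 = 16.94^2 = 286.9636
n*eps^2 = 769 * 4.18^2 = 769 * 17.4724 = 13436.2756
sigma^2/(n*eps^2) = 286.9636 / 13436.2756 ≈ 0.02135738

0.021357


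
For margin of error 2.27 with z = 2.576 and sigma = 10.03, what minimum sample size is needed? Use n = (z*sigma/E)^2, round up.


z*sigma/E = 2.576 * 10.03 / 2.27 ≈ 11.382062
(z*sigma/E)^2 ≈ 129.551328
round up: n = 130

130


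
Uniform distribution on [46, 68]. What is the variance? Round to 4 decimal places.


Var = (b-a)^2 / 12
(b-a)^2 = (68 - 46)^2 = 484
Var = 484/12 ≈ 40.333333

40.3333


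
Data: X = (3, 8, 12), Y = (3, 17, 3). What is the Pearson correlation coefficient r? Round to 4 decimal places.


r = sum((xi-xbar)(yi-ybar)) / sqrt(sum((xi-xbar)^2) * sum((yi-ybar)^2))
n = 3, xbar = 23/3 ≈ 7.666667, ybar = 23/3 ≈ 7.666667
Sxy = sum((xi-xbar)(yi-ybar)) = 14/3 ≈ 4.666667
Sxx = sum((xi-xbar)^2) = 122/3 ≈ 40.666667
Syy = sum((yi-ybar)^2) = 392/3 ≈ 130.666667
sqrt(Sxx*Syy) ≈ 72.895664
r = Sxy / sqrt(Sxx*Syy) = 4.666667 / 72.895664 ≈ 0.064018

0.0640


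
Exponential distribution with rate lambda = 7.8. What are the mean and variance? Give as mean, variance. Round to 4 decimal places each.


mean = 1/lam, var = 1/lam^2
mean = 1 / 7.8 = 5/39 ≈ 0.128205
lam^2 = 7.8^2 = 60.84
var = 1 / 60.84 = 25/1521 ≈ 0.016437

0.1282, 0.0164


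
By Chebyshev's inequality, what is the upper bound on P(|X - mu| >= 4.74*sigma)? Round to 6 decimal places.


P <= 1/k^2
k^2 = 4.74^2 = 22.4676
1/k^2 = 1 / 22.4676 ≈ 0.04450854

0.044509


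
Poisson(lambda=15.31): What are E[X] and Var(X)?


E[X] = Var(X) = lambda = 15.31

15.31, 15.31


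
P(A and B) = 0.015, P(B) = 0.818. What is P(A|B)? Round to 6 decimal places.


P(A|B) = P(A and B) / P(B) = 0.015 / 0.818 = 15/818 ≈ 0.01833741

0.018337


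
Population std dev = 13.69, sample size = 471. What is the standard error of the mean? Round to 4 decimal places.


SE = sigma / sqrt(n)
sqrt(471) ≈ 21.702534
SE = 13.69 / 21.702534 ≈ 0.630802

0.6308


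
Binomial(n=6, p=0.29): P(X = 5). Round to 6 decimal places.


P = C(n,k) * p^k * (1-p)^(n-k)
C(6,5) = 6
p^k = 0.29^5 ≈ 0.002051115
(1-p)^(n-k) = 0.71^1 = 0.71
P = 6 * 0.002051115 * 0.71 ≈ 0.008738

0.008738


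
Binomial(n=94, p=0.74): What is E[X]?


E[X] = n*p = 94 * 0.74 = 69.56

69.56


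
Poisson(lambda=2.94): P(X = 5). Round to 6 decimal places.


P = e^(-lam) * lam^k / k!
e^(-2.94) ≈ 0.05286573
lam^k = 2.94^5 ≈ 219.652754
k! = 5! = 120
P = 0.05286573 * 219.652754 / 120 ≈ 0.096768

0.096768


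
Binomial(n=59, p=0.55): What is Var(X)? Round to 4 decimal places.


Var = n*p*(1-p) = 59 * 0.55 * 0.45 = 14.6025

14.6025


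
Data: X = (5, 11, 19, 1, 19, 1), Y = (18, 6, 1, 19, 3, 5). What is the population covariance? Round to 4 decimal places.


Cov = (1/n)*sum((xi-xbar)(yi-ybar))
n = 6, xbar = 56/6 = 28/3 ≈ 9.333333, ybar = 52/6 = 26/3 ≈ 8.666667
sum((xi-xbar)(yi-ybar)) = -688/3 ≈ -229.333333
Cov = -229.333333 / 6 = -344/9 ≈ -38.222222

-38.2222


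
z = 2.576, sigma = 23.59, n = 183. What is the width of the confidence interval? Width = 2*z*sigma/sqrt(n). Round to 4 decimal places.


width = 2*z*sigma/sqrt(n)
2*z*sigma = 2 * 2.576 * 23.59 = 121.53568
sqrt(183) ≈ 13.527749
width = 121.53568 / 13.527749 ≈ 8.984176

8.9842


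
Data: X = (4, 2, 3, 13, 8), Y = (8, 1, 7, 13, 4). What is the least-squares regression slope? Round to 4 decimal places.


b = sum((xi-xbar)(yi-ybar)) / sum((xi-xbar)^2)
n = 5, xbar = 30/5 = 6, ybar = 33/5 = 6.6
Sxy = sum((xi-xbar)(yi-ybar)) = 58
Sxx = sum((xi-xbar)^2) = 82
b = Sxy / Sxx = 29/41 ≈ 0.707317

0.7073


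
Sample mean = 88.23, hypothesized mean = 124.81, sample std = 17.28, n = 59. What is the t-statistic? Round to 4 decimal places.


t = (xbar - mu0) / (s/sqrt(n))
xbar - mu0 = 88.23 - 124.81 = -36.58
sqrt(59) ≈ 7.68114575
s/sqrt(n) = 17.28 / 7.68114575 ≈ 2.24966438
t = -36.58 / 2.24966438 ≈ -16.260203

-16.2602


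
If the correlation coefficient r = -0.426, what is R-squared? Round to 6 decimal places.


R^2 = r^2 = (-0.426)^2 = 0.181476

0.181476


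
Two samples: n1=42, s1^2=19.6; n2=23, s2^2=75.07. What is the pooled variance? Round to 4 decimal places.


sp^2 = ((n1-1)*s1^2 + (n2-1)*s2^2)/(n1+n2-2)
(n1-1)*s1^2 = 41 * 19.6 = 803.6
(n2-1)*s2^2 = 22 * 75.07 = 1651.54
numerator = 803.6 + 1651.54 = 2455.14
n1+n2-2 = 63
sp^2 = 2455.14 / 63 = 40919/1050 ≈ 38.970476

38.9705


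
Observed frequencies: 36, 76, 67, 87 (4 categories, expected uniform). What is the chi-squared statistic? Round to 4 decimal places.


chi2 = sum((O-E)^2/E), E = total/4
total = 266, E = 266/4 = 66.5
(36 - 66.5)^2 / 66.5 = 930.25 / 66.5 = 3721/266 ≈ 13.988722
(76 - 66.5)^2 / 66.5 = 90.25 / 66.5 = 19/14 ≈ 1.357143
(67 - 66.5)^2 / 66.5 = 0.25 / 66.5 = 1/266 ≈ 0.003759
(87 - 66.5)^2 / 66.5 = 420.25 / 66.5 = 1681/266 ≈ 6.319549
chi2 = 2882/133 ≈ 21.669173

21.6692


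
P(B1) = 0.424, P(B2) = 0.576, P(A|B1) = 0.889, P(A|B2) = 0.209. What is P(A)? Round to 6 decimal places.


P(A) = P(A|B1)*P(B1) + P(A|B2)*P(B2)
P(A|B1)*P(B1) = 0.889 * 0.424 = 0.376936
P(A|B2)*P(B2) = 0.209 * 0.576 = 0.120384
P(A) = 0.376936 + 0.120384 = 0.49732

0.497320


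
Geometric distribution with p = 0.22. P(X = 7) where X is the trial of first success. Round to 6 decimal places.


P = (1-p)^(k-1) * p
(1-p)^(k-1) = 0.78^6 ≈ 0.2251996
P = 0.2251996 * 0.22 ≈ 0.04954391

0.049544


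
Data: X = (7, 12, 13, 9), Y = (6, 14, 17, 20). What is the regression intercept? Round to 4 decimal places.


a = ybar - b*xbar, where b = sum((xi-xbar)(yi-ybar)) / sum((xi-xbar)^2)
n = 4, xbar = 41/4 = 10.25, ybar = 57/4 = 14.25
Sxy = sum((xi-xbar)(yi-ybar)) = 26.75
Sxx = sum((xi-xbar)^2) = 22.75
b = Sxy / Sxx = 107/91 ≈ 1.175824
a = 14.25 - 1.175824 * 10.25 = 200/91 ≈ 2.197802

2.1978


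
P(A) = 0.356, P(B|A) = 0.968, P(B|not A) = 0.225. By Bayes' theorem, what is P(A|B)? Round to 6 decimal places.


P(A|B) = P(B|A)*P(A) / P(B), P(B) = P(B|A)*P(A) + P(B|not A)*P(not A)
P(B|A)*P(A) = 0.968 * 0.356 = 0.344608
P(B|not A)*P(not A) = 0.225 * 0.644 = 0.1449
P(B) = 0.344608 + 0.1449 = 0.489508
P(A|B) = 0.344608 / 0.489508 ≈ 0.70398849

0.703988


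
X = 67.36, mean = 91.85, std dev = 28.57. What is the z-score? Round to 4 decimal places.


z = (X - mu) / sigma
X - mu = 67.36 - 91.85 = -24.49
z = -24.49 / 28.57 = -2449/2857 ≈ -0.857193

-0.8572


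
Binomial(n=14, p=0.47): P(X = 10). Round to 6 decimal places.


P = C(n,k) * p^k * (1-p)^(n-k)
C(14,10) = 1001
p^k = 0.47^10 ≈ 0.0005259913
(1-p)^(n-k) = 0.53^4 = 0.07890481
P = 1001 * 0.0005259913 * 0.07890481 ≈ 0.041545

0.041545


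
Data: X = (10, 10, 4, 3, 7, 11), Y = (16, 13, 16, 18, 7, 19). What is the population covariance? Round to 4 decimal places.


Cov = (1/n)*sum((xi-xbar)(yi-ybar))
n = 6, xbar = 45/6 = 7.5, ybar = 89/6 ≈ 14.833333
sum((xi-xbar)(yi-ybar)) = -1.5
Cov = -1.5 / 6 = -0.25

-0.2500


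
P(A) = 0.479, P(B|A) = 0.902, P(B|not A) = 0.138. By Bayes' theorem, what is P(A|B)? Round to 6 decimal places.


P(A|B) = P(B|A)*P(A) / P(B), P(B) = P(B|A)*P(A) + P(B|not A)*P(not A)
P(B|A)*P(A) = 0.902 * 0.479 = 0.432058
P(B|not A)*P(not A) = 0.138 * 0.521 = 0.071898
P(B) = 0.432058 + 0.071898 = 0.503956
P(A|B) = 0.432058 / 0.503956 ≈ 0.85733278

0.857333


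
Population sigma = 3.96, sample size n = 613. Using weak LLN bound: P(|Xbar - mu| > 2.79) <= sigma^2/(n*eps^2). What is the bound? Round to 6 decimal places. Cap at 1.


bound = min(1, sigma^2/(n*eps^2))
sigma^2 = 3.96^2 = 15.6816
n*eps^2 = 613 * 2.79^2 = 613 * 7.7841 = 4771.6533
sigma^2/(n*eps^2) = 15.6816 / 4771.6533 ≈ 0.00328641

0.003286


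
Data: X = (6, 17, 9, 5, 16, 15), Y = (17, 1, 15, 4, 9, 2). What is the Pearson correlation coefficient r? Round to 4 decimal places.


r = sum((xi-xbar)(yi-ybar)) / sqrt(sum((xi-xbar)^2) * sum((yi-ybar)^2))
n = 6, xbar = 68/6 = 34/3 ≈ 11.333333, ybar = 48/6 = 8
Sxy = sum((xi-xbar)(yi-ybar)) = -96
Sxx = sum((xi-xbar)^2) = 424/3 ≈ 141.333333
Syy = sum((yi-ybar)^2) = 232
sqrt(Sxx*Syy) ≈ 181.078252
r = Sxy / sqrt(Sxx*Syy) = -96 / 181.078252 ≈ -0.530158

-0.5302


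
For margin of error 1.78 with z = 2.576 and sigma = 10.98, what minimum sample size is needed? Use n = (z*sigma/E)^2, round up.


z*sigma/E = 2.576 * 10.98 / 1.78 ≈ 15.890157
(z*sigma/E)^2 ≈ 252.497099
round up: n = 253

253


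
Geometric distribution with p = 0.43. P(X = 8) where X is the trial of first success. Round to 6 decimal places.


P = (1-p)^(k-1) * p
(1-p)^(k-1) = 0.57^7 ≈ 0.01954897
P = 0.01954897 * 0.43 ≈ 0.008406059

0.008406


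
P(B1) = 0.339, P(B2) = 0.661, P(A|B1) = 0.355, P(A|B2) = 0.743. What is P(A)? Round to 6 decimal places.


P(A) = P(A|B1)*P(B1) + P(A|B2)*P(B2)
P(A|B1)*P(B1) = 0.355 * 0.339 = 0.120345
P(A|B2)*P(B2) = 0.743 * 0.661 = 0.491123
P(A) = 0.120345 + 0.491123 = 0.611468

0.611468


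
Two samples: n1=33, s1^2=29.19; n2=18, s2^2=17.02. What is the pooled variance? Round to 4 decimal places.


sp^2 = ((n1-1)*s1^2 + (n2-1)*s2^2)/(n1+n2-2)
(n1-1)*s1^2 = 32 * 29.19 = 934.08
(n2-1)*s2^2 = 17 * 17.02 = 289.34
numerator = 934.08 + 289.34 = 1223.42
n1+n2-2 = 49
sp^2 = 1223.42 / 49 = 61171/2450 ≈ 24.967755

24.9678


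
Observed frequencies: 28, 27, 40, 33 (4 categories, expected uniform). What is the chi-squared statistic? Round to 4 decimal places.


chi2 = sum((O-E)^2/E), E = total/4
total = 128, E = 128/4 = 32
(28 - 32)^2 / 32 = 16 / 32 = 0.5
(27 - 32)^2 / 32 = 25 / 32 = 0.78125
(40 - 32)^2 / 32 = 64 / 32 = 2
(33 - 32)^2 / 32 = 1 / 32 = 0.03125
chi2 = 3.3125

3.3125


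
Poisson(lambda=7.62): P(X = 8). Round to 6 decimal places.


P = e^(-lam) * lam^k / k!
e^(-7.62) ≈ 0.0004905418
lam^k = 7.62^8 ≈ 11366840.623496
k! = 8! = 40320
P = 0.0004905418 * 11366840.623496 / 40320 ≈ 0.138291

0.138291


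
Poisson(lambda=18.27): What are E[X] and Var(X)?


E[X] = Var(X) = lambda = 18.27

18.27, 18.27


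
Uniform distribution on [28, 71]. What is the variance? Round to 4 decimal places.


Var = (b-a)^2 / 12
(b-a)^2 = (71 - 28)^2 = 1849
Var = 1849/12 ≈ 154.083333

154.0833


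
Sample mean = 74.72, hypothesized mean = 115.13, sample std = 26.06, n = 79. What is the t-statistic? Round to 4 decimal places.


t = (xbar - mu0) / (s/sqrt(n))
xbar - mu0 = 74.72 - 115.13 = -40.41
sqrt(79) ≈ 8.88819442
s/sqrt(n) = 26.06 / 8.88819442 ≈ 2.93197907
t = -40.41 / 2.93197907 ≈ -13.782499

-13.7825


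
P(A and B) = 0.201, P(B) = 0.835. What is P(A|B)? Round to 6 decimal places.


P(A|B) = P(A and B) / P(B) = 0.201 / 0.835 = 201/835 ≈ 0.24071856

0.240719


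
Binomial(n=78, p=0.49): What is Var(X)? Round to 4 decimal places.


Var = n*p*(1-p) = 78 * 0.49 * 0.51 = 19.4922

19.4922


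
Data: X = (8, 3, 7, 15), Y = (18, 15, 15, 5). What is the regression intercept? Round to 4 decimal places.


a = ybar - b*xbar, where b = sum((xi-xbar)(yi-ybar)) / sum((xi-xbar)^2)
n = 4, xbar = 33/4 = 8.25, ybar = 53/4 = 13.25
Sxy = sum((xi-xbar)(yi-ybar)) = -68.25
Sxx = sum((xi-xbar)^2) = 74.75
b = Sxy / Sxx = -21/23 ≈ -0.913043
a = 13.25 - (-0.913043) * 8.25 = 478/23 ≈ 20.782609

20.7826


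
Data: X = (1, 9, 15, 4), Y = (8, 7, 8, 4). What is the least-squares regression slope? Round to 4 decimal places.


b = sum((xi-xbar)(yi-ybar)) / sum((xi-xbar)^2)
n = 4, xbar = 29/4 = 7.25, ybar = 27/4 = 6.75
Sxy = sum((xi-xbar)(yi-ybar)) = 11.25
Sxx = sum((xi-xbar)^2) = 112.75
b = Sxy / Sxx = 45/451 ≈ 0.099778

0.0998


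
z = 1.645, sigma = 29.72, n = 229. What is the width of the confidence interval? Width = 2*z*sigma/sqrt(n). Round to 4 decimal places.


width = 2*z*sigma/sqrt(n)
2*z*sigma = 2 * 1.645 * 29.72 = 97.7788
sqrt(229) ≈ 15.132746
width = 97.7788 / 15.132746 ≈ 6.461405

6.4614


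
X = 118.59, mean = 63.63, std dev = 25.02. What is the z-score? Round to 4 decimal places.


z = (X - mu) / sigma
X - mu = 118.59 - 63.63 = 54.96
z = 54.96 / 25.02 = 916/417 ≈ 2.196643

2.1966


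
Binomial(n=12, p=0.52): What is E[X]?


E[X] = n*p = 12 * 0.52 = 6.24

6.24


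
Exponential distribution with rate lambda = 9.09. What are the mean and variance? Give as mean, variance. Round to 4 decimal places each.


mean = 1/lam, var = 1/lam^2
mean = 1 / 9.09 = 100/909 ≈ 0.110011
lam^2 = 9.09^2 = 82.6281
var = 1 / 82.6281 ≈ 0.012102

0.1100, 0.0121


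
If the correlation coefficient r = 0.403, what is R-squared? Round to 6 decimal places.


R^2 = r^2 = (0.403)^2 = 0.162409

0.162409


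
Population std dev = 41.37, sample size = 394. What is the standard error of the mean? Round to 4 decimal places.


SE = sigma / sqrt(n)
sqrt(394) ≈ 19.849433
SE = 41.37 / 19.849433 ≈ 2.084190

2.0842


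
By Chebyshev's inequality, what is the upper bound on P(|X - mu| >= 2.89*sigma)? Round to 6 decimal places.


P <= 1/k^2
k^2 = 2.89^2 = 8.3521
1/k^2 = 1 / 8.3521 ≈ 0.11973037

0.119730


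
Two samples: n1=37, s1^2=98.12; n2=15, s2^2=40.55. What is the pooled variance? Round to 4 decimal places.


sp^2 = ((n1-1)*s1^2 + (n2-1)*s2^2)/(n1+n2-2)
(n1-1)*s1^2 = 36 * 98.12 = 3532.32
(n2-1)*s2^2 = 14 * 40.55 = 567.7
numerator = 3532.32 + 567.7 = 4100.02
n1+n2-2 = 50
sp^2 = 4100.02 / 50 = 82.0004

82.0004


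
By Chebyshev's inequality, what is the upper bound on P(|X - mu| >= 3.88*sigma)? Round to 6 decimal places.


P <= 1/k^2
k^2 = 3.88^2 = 15.0544
1/k^2 = 1 / 15.0544 = 625/9409 ≈ 0.06642576

0.066426


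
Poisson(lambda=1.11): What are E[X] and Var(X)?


E[X] = Var(X) = lambda = 1.11

1.11, 1.11


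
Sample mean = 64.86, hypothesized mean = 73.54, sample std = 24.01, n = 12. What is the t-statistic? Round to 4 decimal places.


t = (xbar - mu0) / (s/sqrt(n))
xbar - mu0 = 64.86 - 73.54 = -8.68
sqrt(12) ≈ 3.46410162
s/sqrt(n) = 24.01 / 3.46410162 ≈ 6.93108998
t = -8.68 / 6.93108998 ≈ -1.252328

-1.2523


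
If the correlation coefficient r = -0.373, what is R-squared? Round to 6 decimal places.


R^2 = r^2 = (-0.373)^2 = 0.139129

0.139129


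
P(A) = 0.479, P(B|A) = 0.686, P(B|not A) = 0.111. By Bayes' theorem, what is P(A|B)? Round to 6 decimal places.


P(A|B) = P(B|A)*P(A) / P(B), P(B) = P(B|A)*P(A) + P(B|not A)*P(not A)
P(B|A)*P(A) = 0.686 * 0.479 = 0.328594
P(B|not A)*P(not A) = 0.111 * 0.521 = 0.057831
P(B) = 0.328594 + 0.057831 = 0.386425
P(A|B) = 0.328594 / 0.386425 ≈ 0.85034353

0.850344


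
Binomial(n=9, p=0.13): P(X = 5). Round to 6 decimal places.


P = C(n,k) * p^k * (1-p)^(n-k)
C(9,5) = 126
p^k = 0.13^5 = 0.0000371293
(1-p)^(n-k) = 0.87^4 ≈ 0.5728976
P = 126 * 0.0000371293 * 0.5728976 ≈ 0.002680

0.002680


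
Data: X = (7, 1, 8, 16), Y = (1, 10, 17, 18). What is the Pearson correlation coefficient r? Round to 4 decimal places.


r = sum((xi-xbar)(yi-ybar)) / sqrt(sum((xi-xbar)^2) * sum((yi-ybar)^2))
n = 4, xbar = 32/4 = 8, ybar = 46/4 = 11.5
Sxy = sum((xi-xbar)(yi-ybar)) = 73
Sxx = sum((xi-xbar)^2) = 114
Syy = sum((yi-ybar)^2) = 185
sqrt(Sxx*Syy) ≈ 145.223965
r = Sxy / sqrt(Sxx*Syy) = 73 / 145.223965 ≈ 0.502672

0.5027


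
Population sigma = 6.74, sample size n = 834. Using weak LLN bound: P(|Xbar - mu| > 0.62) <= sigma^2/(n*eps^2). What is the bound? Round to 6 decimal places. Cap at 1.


bound = min(1, sigma^2/(n*eps^2))
sigma^2 = 6.74^2 = 45.4276
n*eps^2 = 834 * 0.62^2 = 834 * 0.3844 = 320.5896
sigma^2/(n*eps^2) = 45.4276 / 320.5896 ≈ 0.14170017

0.141700


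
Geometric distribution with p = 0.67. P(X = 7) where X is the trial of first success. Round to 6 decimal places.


P = (1-p)^(k-1) * p
(1-p)^(k-1) = 0.33^6 ≈ 0.001291468
P = 0.001291468 * 0.67 ≈ 0.0008652835

0.000865


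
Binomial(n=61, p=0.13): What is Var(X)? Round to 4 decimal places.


Var = n*p*(1-p) = 61 * 0.13 * 0.87 = 6.8991

6.8991


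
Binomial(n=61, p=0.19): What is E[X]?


E[X] = n*p = 61 * 0.19 = 11.59

11.59


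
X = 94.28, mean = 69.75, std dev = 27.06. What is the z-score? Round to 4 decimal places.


z = (X - mu) / sigma
X - mu = 94.28 - 69.75 = 24.53
z = 24.53 / 27.06 = 223/246 ≈ 0.906504

0.9065


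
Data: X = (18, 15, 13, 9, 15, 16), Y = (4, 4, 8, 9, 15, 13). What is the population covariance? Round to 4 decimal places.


Cov = (1/n)*sum((xi-xbar)(yi-ybar))
n = 6, xbar = 86/6 = 43/3 ≈ 14.333333, ybar = 53/6 ≈ 8.833333
sum((xi-xbar)(yi-ybar)) = -29/3 ≈ -9.666667
Cov = -9.666667 / 6 = -29/18 ≈ -1.611111

-1.6111


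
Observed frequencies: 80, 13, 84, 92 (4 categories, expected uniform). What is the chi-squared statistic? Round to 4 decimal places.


chi2 = sum((O-E)^2/E), E = total/4
total = 269, E = 269/4 = 67.25
(80 - 67.25)^2 / 67.25 = 162.5625 / 67.25 = 2601/1076 ≈ 2.417286
(13 - 67.25)^2 / 67.25 = 2943.0625 / 67.25 = 47089/1076 ≈ 43.763011
(84 - 67.25)^2 / 67.25 = 280.5625 / 67.25 = 4489/1076 ≈ 4.171933
(92 - 67.25)^2 / 67.25 = 612.5625 / 67.25 = 9801/1076 ≈ 9.108736
chi2 = 15995/269 ≈ 59.460967

59.4610


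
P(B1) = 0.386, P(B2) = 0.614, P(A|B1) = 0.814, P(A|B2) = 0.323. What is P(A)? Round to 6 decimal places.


P(A) = P(A|B1)*P(B1) + P(A|B2)*P(B2)
P(A|B1)*P(B1) = 0.814 * 0.386 = 0.314204
P(A|B2)*P(B2) = 0.323 * 0.614 = 0.198322
P(A) = 0.314204 + 0.198322 = 0.512526

0.512526


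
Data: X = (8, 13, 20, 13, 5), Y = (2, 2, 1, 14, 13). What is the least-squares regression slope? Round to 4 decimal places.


b = sum((xi-xbar)(yi-ybar)) / sum((xi-xbar)^2)
n = 5, xbar = 59/5 = 11.8, ybar = 32/5 = 6.4
Sxy = sum((xi-xbar)(yi-ybar)) = -68.6
Sxx = sum((xi-xbar)^2) = 130.8
b = Sxy / Sxx = -343/654 ≈ -0.524465

-0.5245


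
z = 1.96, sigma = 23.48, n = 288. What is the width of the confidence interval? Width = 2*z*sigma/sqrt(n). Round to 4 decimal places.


width = 2*z*sigma/sqrt(n)
2*z*sigma = 2 * 1.96 * 23.48 = 92.0416
sqrt(288) ≈ 16.970563
width = 92.0416 / 16.970563 ≈ 5.423603

5.4236


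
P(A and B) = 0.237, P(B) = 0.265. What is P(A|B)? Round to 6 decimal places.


P(A|B) = P(A and B) / P(B) = 0.237 / 0.265 = 237/265 ≈ 0.89433962

0.894340


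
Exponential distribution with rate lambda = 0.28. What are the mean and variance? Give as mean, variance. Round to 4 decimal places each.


mean = 1/lam, var = 1/lam^2
mean = 1 / 0.28 = 25/7 ≈ 3.571429
lam^2 = 0.28^2 = 0.0784
var = 1 / 0.0784 = 625/49 ≈ 12.755102

3.5714, 12.7551


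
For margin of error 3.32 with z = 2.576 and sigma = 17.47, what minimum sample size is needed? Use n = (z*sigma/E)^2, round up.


z*sigma/E = 2.576 * 17.47 / 3.32 ≈ 13.555036
(z*sigma/E)^2 ≈ 183.739005
round up: n = 184

184


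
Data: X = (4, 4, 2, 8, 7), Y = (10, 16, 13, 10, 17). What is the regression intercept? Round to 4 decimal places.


a = ybar - b*xbar, where b = sum((xi-xbar)(yi-ybar)) / sum((xi-xbar)^2)
n = 5, xbar = 25/5 = 5, ybar = 66/5 = 13.2
Sxy = sum((xi-xbar)(yi-ybar)) = -1
Sxx = sum((xi-xbar)^2) = 24
b = Sxy / Sxx = -1/24 ≈ -0.041667
a = 13.2 - (-0.041667) * 5 = 1609/120 ≈ 13.408333

13.4083


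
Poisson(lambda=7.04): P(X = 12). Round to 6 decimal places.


P = e^(-lam) * lam^k / k!
e^(-7.04) ≈ 0.0008761266
lam^k = 7.04^12 ≈ 14820808975.114239
k! = 12! = 479001600
P = 0.0008761266 * 14820808975.114239 / 479001600 ≈ 0.027108

0.027108


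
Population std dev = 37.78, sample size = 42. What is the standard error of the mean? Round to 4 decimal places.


SE = sigma / sqrt(n)
sqrt(42) ≈ 6.480741
SE = 37.78 / 6.480741 ≈ 5.829581

5.8296


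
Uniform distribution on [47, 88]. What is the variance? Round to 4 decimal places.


Var = (b-a)^2 / 12
(b-a)^2 = (88 - 47)^2 = 1681
Var = 1681/12 ≈ 140.083333

140.0833


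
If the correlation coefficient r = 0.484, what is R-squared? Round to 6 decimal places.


R^2 = r^2 = (0.484)^2 = 0.234256

0.234256


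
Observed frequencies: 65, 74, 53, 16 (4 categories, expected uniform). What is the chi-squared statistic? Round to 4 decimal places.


chi2 = sum((O-E)^2/E), E = total/4
total = 208, E = 208/4 = 52
(65 - 52)^2 / 52 = 169 / 52 = 3.25
(74 - 52)^2 / 52 = 484 / 52 = 121/13 ≈ 9.307692
(53 - 52)^2 / 52 = 1 / 52 = 1/52 ≈ 0.019231
(16 - 52)^2 / 52 = 1296 / 52 = 324/13 ≈ 24.923077
chi2 = 37.5

37.5000


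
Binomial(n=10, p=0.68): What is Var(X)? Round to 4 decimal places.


Var = n*p*(1-p) = 10 * 0.68 * 0.32 = 2.176

2.1760


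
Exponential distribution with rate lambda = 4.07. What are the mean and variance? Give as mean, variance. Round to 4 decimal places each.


mean = 1/lam, var = 1/lam^2
mean = 1 / 4.07 = 100/407 ≈ 0.245700
lam^2 = 4.07^2 = 16.5649
var = 1 / 16.5649 ≈ 0.060369

0.2457, 0.0604


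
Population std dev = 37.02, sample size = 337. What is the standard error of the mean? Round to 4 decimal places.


SE = sigma / sqrt(n)
sqrt(337) ≈ 18.357560
SE = 37.02 / 18.357560 ≈ 2.016608

2.0166


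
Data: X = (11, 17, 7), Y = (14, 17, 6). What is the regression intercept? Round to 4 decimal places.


a = ybar - b*xbar, where b = sum((xi-xbar)(yi-ybar)) / sum((xi-xbar)^2)
n = 3, xbar = 35/3 ≈ 11.666667, ybar = 37/3 ≈ 12.333333
Sxy = sum((xi-xbar)(yi-ybar)) = 160/3 ≈ 53.333333
Sxx = sum((xi-xbar)^2) = 152/3 ≈ 50.666667
b = Sxy / Sxx = 20/19 ≈ 1.052632
a = 12.333333 - 1.052632 * 11.666667 = 1/19 ≈ 0.052632

0.0526


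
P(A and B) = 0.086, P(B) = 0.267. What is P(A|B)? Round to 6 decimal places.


P(A|B) = P(A and B) / P(B) = 0.086 / 0.267 = 86/267 ≈ 0.32209738

0.322097


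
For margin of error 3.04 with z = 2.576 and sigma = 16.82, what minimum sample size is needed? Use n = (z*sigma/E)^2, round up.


z*sigma/E = 2.576 * 16.82 / 3.04 = 135401/9500 ≈ 14.252737
(z*sigma/E)^2 ≈ 203.140507
round up: n = 204

204


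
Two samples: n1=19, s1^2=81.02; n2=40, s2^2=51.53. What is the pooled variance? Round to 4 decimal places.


sp^2 = ((n1-1)*s1^2 + (n2-1)*s2^2)/(n1+n2-2)
(n1-1)*s1^2 = 18 * 81.02 = 1458.36
(n2-1)*s2^2 = 39 * 51.53 = 2009.67
numerator = 1458.36 + 2009.67 = 3468.03
n1+n2-2 = 57
sp^2 = 3468.03 / 57 = 115601/1900 ≈ 60.842632

60.8426


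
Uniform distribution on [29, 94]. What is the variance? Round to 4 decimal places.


Var = (b-a)^2 / 12
(b-a)^2 = (94 - 29)^2 = 4225
Var = 4225/12 ≈ 352.083333

352.0833


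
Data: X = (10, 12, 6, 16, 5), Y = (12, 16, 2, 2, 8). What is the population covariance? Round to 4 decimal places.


Cov = (1/n)*sum((xi-xbar)(yi-ybar))
n = 5, xbar = 49/5 = 9.8, ybar = 40/5 = 8
sum((xi-xbar)(yi-ybar)) = 4
Cov = 4 / 5 = 0.8

0.8000


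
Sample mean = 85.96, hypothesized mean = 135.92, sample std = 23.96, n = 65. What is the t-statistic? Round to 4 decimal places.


t = (xbar - mu0) / (s/sqrt(n))
xbar - mu0 = 85.96 - 135.92 = -49.96
sqrt(65) ≈ 8.06225775
s/sqrt(n) = 23.96 / 8.06225775 ≈ 2.97187224
t = -49.96 / 2.97187224 ≈ -16.810951

-16.8110


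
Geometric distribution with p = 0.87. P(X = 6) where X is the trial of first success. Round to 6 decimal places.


P = (1-p)^(k-1) * p
(1-p)^(k-1) = 0.13^5 = 0.0000371293
P = 0.0000371293 * 0.87 ≈ 0.00003230249

0.000032


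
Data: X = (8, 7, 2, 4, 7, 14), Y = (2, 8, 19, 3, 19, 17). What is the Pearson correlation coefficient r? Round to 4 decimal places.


r = sum((xi-xbar)(yi-ybar)) / sqrt(sum((xi-xbar)^2) * sum((yi-ybar)^2))
n = 6, xbar = 42/6 = 7, ybar = 68/6 = 34/3 ≈ 11.333333
Sxy = sum((xi-xbar)(yi-ybar)) = 17
Sxx = sum((xi-xbar)^2) = 84
Syy = sum((yi-ybar)^2) = 952/3 ≈ 317.333333
sqrt(Sxx*Syy) ≈ 163.266653
r = Sxy / sqrt(Sxx*Syy) = 17 / 163.266653 ≈ 0.104124

0.1041


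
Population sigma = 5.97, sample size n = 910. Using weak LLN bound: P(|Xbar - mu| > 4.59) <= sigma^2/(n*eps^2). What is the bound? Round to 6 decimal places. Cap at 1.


bound = min(1, sigma^2/(n*eps^2))
sigma^2 = 5.97^2 = 35.6409
n*eps^2 = 910 * 4.59^2 = 910 * 21.0681 = 19171.971
sigma^2/(n*eps^2) = 35.6409 / 19171.971 ≈ 0.00185901

0.001859


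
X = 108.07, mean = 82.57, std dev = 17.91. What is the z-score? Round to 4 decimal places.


z = (X - mu) / sigma
X - mu = 108.07 - 82.57 = 25.5
z = 25.5 / 17.91 = 850/597 ≈ 1.423786

1.4238


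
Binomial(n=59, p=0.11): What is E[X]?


E[X] = n*p = 59 * 0.11 = 6.49

6.49


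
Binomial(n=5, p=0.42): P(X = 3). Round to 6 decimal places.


P = C(n,k) * p^k * (1-p)^(n-k)
C(5,3) = 10
p^k = 0.42^3 = 0.074088
(1-p)^(n-k) = 0.58^2 = 0.3364
P = 10 * 0.074088 * 0.3364 ≈ 0.249232

0.249232


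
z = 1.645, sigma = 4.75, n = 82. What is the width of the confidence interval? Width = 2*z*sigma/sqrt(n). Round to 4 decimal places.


width = 2*z*sigma/sqrt(n)
2*z*sigma = 2 * 1.645 * 4.75 = 15.6275
sqrt(82) ≈ 9.055385
width = 15.6275 / 9.055385 ≈ 1.725769

1.7258


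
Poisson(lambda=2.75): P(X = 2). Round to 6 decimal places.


P = e^(-lam) * lam^k / k!
e^(-2.75) ≈ 0.06392786
lam^k = 2.75^2 = 7.5625
k! = 2! = 2
P = 0.06392786 * 7.5625 / 2 ≈ 0.241727

0.241727


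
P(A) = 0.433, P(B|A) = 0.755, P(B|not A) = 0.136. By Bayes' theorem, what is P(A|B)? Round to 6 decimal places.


P(A|B) = P(B|A)*P(A) / P(B), P(B) = P(B|A)*P(A) + P(B|not A)*P(not A)
P(B|A)*P(A) = 0.755 * 0.433 = 0.326915
P(B|not A)*P(not A) = 0.136 * 0.567 = 0.077112
P(B) = 0.326915 + 0.077112 = 0.404027
P(A|B) = 0.326915 / 0.404027 ≈ 0.80914147

0.809141


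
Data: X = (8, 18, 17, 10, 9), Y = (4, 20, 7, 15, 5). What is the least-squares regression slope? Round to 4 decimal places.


b = sum((xi-xbar)(yi-ybar)) / sum((xi-xbar)^2)
n = 5, xbar = 62/5 = 12.4, ybar = 51/5 = 10.2
Sxy = sum((xi-xbar)(yi-ybar)) = 73.6
Sxx = sum((xi-xbar)^2) = 89.2
b = Sxy / Sxx = 184/223 ≈ 0.825112

0.8251


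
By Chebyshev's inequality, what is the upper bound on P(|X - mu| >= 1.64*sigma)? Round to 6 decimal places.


P <= 1/k^2
k^2 = 1.64^2 = 2.6896
1/k^2 = 1 / 2.6896 = 625/1681 ≈ 0.37180250

0.371802


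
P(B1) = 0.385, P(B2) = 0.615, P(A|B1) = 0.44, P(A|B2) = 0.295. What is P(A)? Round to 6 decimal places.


P(A) = P(A|B1)*P(B1) + P(A|B2)*P(B2)
P(A|B1)*P(B1) = 0.44 * 0.385 = 0.1694
P(A|B2)*P(B2) = 0.295 * 0.615 = 0.181425
P(A) = 0.1694 + 0.181425 = 0.350825

0.350825


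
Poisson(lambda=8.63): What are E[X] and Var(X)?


E[X] = Var(X) = lambda = 8.63

8.63, 8.63


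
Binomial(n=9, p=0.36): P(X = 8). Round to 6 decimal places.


P = C(n,k) * p^k * (1-p)^(n-k)
C(9,8) = 9
p^k = 0.36^8 ≈ 0.0002821110
(1-p)^(n-k) = 0.64^1 = 0.64
P = 9 * 0.0002821110 * 0.64 ≈ 0.001625

0.001625


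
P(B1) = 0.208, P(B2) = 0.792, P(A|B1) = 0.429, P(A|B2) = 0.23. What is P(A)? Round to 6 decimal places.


P(A) = P(A|B1)*P(B1) + P(A|B2)*P(B2)
P(A|B1)*P(B1) = 0.429 * 0.208 = 0.089232
P(A|B2)*P(B2) = 0.23 * 0.792 = 0.18216
P(A) = 0.089232 + 0.18216 = 0.271392

0.271392


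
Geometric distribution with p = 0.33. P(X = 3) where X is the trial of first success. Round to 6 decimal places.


P = (1-p)^(k-1) * p
(1-p)^(k-1) = 0.67^2 = 0.4489
P = 0.4489 * 0.33 = 0.148137

0.148137


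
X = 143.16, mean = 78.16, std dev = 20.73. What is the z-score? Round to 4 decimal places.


z = (X - mu) / sigma
X - mu = 143.16 - 78.16 = 65
z = 65 / 20.73 = 6500/2073 ≈ 3.135552

3.1356


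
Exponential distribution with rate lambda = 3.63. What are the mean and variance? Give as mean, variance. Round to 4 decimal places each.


mean = 1/lam, var = 1/lam^2
mean = 1 / 3.63 = 100/363 ≈ 0.275482
lam^2 = 3.63^2 = 13.1769
var = 1 / 13.1769 ≈ 0.075890

0.2755, 0.0759


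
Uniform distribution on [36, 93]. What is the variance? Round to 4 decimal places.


Var = (b-a)^2 / 12
(b-a)^2 = (93 - 36)^2 = 3249
Var = 3249/12 = 270.75

270.7500


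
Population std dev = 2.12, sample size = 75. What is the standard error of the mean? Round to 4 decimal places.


SE = sigma / sqrt(n)
sqrt(75) ≈ 8.660254
SE = 2.12 / 8.660254 ≈ 0.244797

0.2448


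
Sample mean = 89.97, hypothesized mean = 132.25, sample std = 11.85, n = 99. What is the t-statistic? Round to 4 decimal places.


t = (xbar - mu0) / (s/sqrt(n))
xbar - mu0 = 89.97 - 132.25 = -42.28
sqrt(99) ≈ 9.94987437
s/sqrt(n) = 11.85 / 9.94987437 ≈ 1.19096981
t = -42.28 / 1.19096981 ≈ -35.500480

-35.5005


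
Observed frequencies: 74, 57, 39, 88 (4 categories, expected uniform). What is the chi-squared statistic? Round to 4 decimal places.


chi2 = sum((O-E)^2/E), E = total/4
total = 258, E = 258/4 = 64.5
(74 - 64.5)^2 / 64.5 = 90.25 / 64.5 = 361/258 ≈ 1.399225
(57 - 64.5)^2 / 64.5 = 56.25 / 64.5 = 75/86 ≈ 0.872093
(39 - 64.5)^2 / 64.5 = 650.25 / 64.5 = 867/86 ≈ 10.081395
(88 - 64.5)^2 / 64.5 = 552.25 / 64.5 = 2209/258 ≈ 8.562016
chi2 = 2698/129 ≈ 20.914729

20.9147


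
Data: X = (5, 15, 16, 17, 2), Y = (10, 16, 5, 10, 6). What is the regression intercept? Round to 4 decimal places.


a = ybar - b*xbar, where b = sum((xi-xbar)(yi-ybar)) / sum((xi-xbar)^2)
n = 5, xbar = 55/5 = 11, ybar = 47/5 = 9.4
Sxy = sum((xi-xbar)(yi-ybar)) = 35
Sxx = sum((xi-xbar)^2) = 194
b = Sxy / Sxx = 35/194 ≈ 0.180412
a = 9.4 - 0.180412 * 11 = 7193/970 ≈ 7.415464

7.4155


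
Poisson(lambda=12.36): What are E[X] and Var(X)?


E[X] = Var(X) = lambda = 12.36

12.36, 12.36


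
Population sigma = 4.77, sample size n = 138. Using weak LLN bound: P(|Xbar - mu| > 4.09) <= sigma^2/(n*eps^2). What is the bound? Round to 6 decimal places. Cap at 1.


bound = min(1, sigma^2/(n*eps^2))
sigma^2 = 4.77^2 = 22.7529
n*eps^2 = 138 * 4.09^2 = 138 * 16.7281 = 2308.4778
sigma^2/(n*eps^2) = 22.7529 / 2308.4778 ≈ 0.00985624

0.009856


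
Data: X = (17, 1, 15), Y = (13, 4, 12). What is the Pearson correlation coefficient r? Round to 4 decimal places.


r = sum((xi-xbar)(yi-ybar)) / sqrt(sum((xi-xbar)^2) * sum((yi-ybar)^2))
n = 3, xbar = 33/3 = 11, ybar = 29/3 ≈ 9.666667
Sxy = sum((xi-xbar)(yi-ybar)) = 86
Sxx = sum((xi-xbar)^2) = 152
Syy = sum((yi-ybar)^2) = 146/3 ≈ 48.666667
sqrt(Sxx*Syy) ≈ 86.007752
r = Sxy / sqrt(Sxx*Syy) = 86 / 86.007752 ≈ 0.999910

0.9999


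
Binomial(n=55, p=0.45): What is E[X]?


E[X] = n*p = 55 * 0.45 = 24.75

24.75


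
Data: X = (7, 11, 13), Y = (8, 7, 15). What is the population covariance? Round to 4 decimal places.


Cov = (1/n)*sum((xi-xbar)(yi-ybar))
n = 3, xbar = 31/3 ≈ 10.333333, ybar = 30/3 = 10
sum((xi-xbar)(yi-ybar)) = 18
Cov = 18 / 3 = 6

6.0000


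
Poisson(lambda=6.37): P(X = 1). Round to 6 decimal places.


P = e^(-lam) * lam^k / k!
e^(-6.37) ≈ 0.001712159
lam^k = 6.37^1 = 6.37
k! = 1! = 1
P = 0.001712159 * 6.37 / 1 ≈ 0.010906

0.010906


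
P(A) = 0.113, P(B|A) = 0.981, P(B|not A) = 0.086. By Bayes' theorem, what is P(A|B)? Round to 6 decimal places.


P(A|B) = P(B|A)*P(A) / P(B), P(B) = P(B|A)*P(A) + P(B|not A)*P(not A)
P(B|A)*P(A) = 0.981 * 0.113 = 0.110853
P(B|not A)*P(not A) = 0.086 * 0.887 = 0.076282
P(B) = 0.110853 + 0.076282 = 0.187135
P(A|B) = 0.110853 / 0.187135 ≈ 0.59236915

0.592369


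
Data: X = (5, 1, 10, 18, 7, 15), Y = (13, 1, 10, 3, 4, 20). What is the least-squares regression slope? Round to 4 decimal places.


b = sum((xi-xbar)(yi-ybar)) / sum((xi-xbar)^2)
n = 6, xbar = 56/6 = 28/3 ≈ 9.333333, ybar = 51/6 = 8.5
Sxy = sum((xi-xbar)(yi-ybar)) = 72
Sxx = sum((xi-xbar)^2) = 604/3 ≈ 201.333333
b = Sxy / Sxx = 54/151 ≈ 0.357616

0.3576


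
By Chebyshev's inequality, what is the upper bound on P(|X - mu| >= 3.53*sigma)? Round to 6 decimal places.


P <= 1/k^2
k^2 = 3.53^2 = 12.4609
1/k^2 = 1 / 12.4609 ≈ 0.08025103

0.080251


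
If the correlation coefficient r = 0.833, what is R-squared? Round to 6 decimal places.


R^2 = r^2 = (0.833)^2 = 0.693889

0.693889


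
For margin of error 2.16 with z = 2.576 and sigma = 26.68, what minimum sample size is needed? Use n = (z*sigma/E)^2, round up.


z*sigma/E = 2.576 * 26.68 / 2.16 = 107387/3375 ≈ 31.818370
(z*sigma/E)^2 ≈ 1012.408693
round up: n = 1013

1013


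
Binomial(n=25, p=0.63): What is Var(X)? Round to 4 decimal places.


Var = n*p*(1-p) = 25 * 0.63 * 0.37 = 5.8275

5.8275


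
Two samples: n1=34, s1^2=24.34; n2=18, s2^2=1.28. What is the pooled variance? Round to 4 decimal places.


sp^2 = ((n1-1)*s1^2 + (n2-1)*s2^2)/(n1+n2-2)
(n1-1)*s1^2 = 33 * 24.34 = 803.22
(n2-1)*s2^2 = 17 * 1.28 = 21.76
numerator = 803.22 + 21.76 = 824.98
n1+n2-2 = 50
sp^2 = 824.98 / 50 = 16.4996

16.4996


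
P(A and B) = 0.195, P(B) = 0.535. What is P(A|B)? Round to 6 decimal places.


P(A|B) = P(A and B) / P(B) = 0.195 / 0.535 = 39/107 ≈ 0.36448598

0.364486


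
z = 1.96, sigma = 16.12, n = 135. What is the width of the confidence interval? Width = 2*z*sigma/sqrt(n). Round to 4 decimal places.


width = 2*z*sigma/sqrt(n)
2*z*sigma = 2 * 1.96 * 16.12 = 63.1904
sqrt(135) ≈ 11.618950
width = 63.1904 / 11.618950 ≈ 5.438564

5.4386


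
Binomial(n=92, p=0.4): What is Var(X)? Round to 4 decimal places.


Var = n*p*(1-p) = 92 * 0.4 * 0.6 = 22.08

22.0800


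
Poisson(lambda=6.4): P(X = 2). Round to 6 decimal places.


P = e^(-lam) * lam^k / k!
e^(-6.4) ≈ 0.001661557
lam^k = 6.4^2 = 40.96
k! = 2! = 2
P = 0.001661557 * 40.96 / 2 ≈ 0.034029

0.034029


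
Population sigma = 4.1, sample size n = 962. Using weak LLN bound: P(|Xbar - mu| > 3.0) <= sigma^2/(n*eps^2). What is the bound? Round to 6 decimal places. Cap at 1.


bound = min(1, sigma^2/(n*eps^2))
sigma^2 = 4.1^2 = 16.81
n*eps^2 = 962 * 3.0^2 = 962 * 9 = 8658
sigma^2/(n*eps^2) = 16.81 / 8658 ≈ 0.00194156

0.001942


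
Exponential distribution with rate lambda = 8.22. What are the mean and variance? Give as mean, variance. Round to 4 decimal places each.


mean = 1/lam, var = 1/lam^2
mean = 1 / 8.22 = 50/411 ≈ 0.121655
lam^2 = 8.22^2 = 67.5684
var = 1 / 67.5684 ≈ 0.014800

0.1217, 0.0148


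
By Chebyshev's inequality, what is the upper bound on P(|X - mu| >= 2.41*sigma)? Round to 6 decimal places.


P <= 1/k^2
k^2 = 2.41^2 = 5.8081
1/k^2 = 1 / 5.8081 ≈ 0.17217334

0.172173


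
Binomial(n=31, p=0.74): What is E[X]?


E[X] = n*p = 31 * 0.74 = 22.94

22.94


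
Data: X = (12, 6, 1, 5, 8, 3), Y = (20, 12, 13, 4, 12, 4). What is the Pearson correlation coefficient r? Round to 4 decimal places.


r = sum((xi-xbar)(yi-ybar)) / sqrt(sum((xi-xbar)^2) * sum((yi-ybar)^2))
n = 6, xbar = 35/6 ≈ 5.833333, ybar = 65/6 ≈ 10.833333
Sxy = sum((xi-xbar)(yi-ybar)) = 443/6 ≈ 73.833333
Sxx = sum((xi-xbar)^2) = 449/6 ≈ 74.833333
Syy = sum((yi-ybar)^2) = 1109/6 ≈ 184.833333
sqrt(Sxx*Syy) ≈ 117.608224
r = Sxy / sqrt(Sxx*Syy) = 73.833333 / 117.608224 ≈ 0.627791

0.6278


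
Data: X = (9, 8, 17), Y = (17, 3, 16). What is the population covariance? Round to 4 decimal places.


Cov = (1/n)*sum((xi-xbar)(yi-ybar))
n = 3, xbar = 34/3 ≈ 11.333333, ybar = 36/3 = 12
sum((xi-xbar)(yi-ybar)) = 41
Cov = 41 / 3 = 41/3 ≈ 13.666667

13.6667


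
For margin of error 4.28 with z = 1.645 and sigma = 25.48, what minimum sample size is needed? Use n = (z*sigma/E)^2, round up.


z*sigma/E = 1.645 * 25.48 / 4.28 ≈ 9.793131
(z*sigma/E)^2 ≈ 95.905412
round up: n = 96

96


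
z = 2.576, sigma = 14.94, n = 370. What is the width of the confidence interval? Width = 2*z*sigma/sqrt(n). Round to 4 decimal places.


width = 2*z*sigma/sqrt(n)
2*z*sigma = 2 * 2.576 * 14.94 = 76.97088
sqrt(370) ≈ 19.235384
width = 76.97088 / 19.235384 ≈ 4.001526

4.0015


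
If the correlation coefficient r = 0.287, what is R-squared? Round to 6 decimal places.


R^2 = r^2 = (0.287)^2 = 0.082369

0.082369


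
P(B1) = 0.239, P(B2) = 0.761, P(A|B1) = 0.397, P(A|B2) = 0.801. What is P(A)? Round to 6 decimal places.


P(A) = P(A|B1)*P(B1) + P(A|B2)*P(B2)
P(A|B1)*P(B1) = 0.397 * 0.239 = 0.094883
P(A|B2)*P(B2) = 0.801 * 0.761 = 0.609561
P(A) = 0.094883 + 0.609561 = 0.704444

0.704444


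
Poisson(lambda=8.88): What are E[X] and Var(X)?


E[X] = Var(X) = lambda = 8.88

8.88, 8.88


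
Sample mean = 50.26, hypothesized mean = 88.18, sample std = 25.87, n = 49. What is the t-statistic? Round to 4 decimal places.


t = (xbar - mu0) / (s/sqrt(n))
xbar - mu0 = 50.26 - 88.18 = -37.92
sqrt(49) = 7
s/sqrt(n) = 25.87 / 7 = 2587/700 ≈ 3.69571429
t = -37.92 / 3.69571429 = -26544/2587 ≈ -10.260533

-10.2605


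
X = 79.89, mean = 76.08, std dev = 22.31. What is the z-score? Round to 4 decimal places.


z = (X - mu) / sigma
X - mu = 79.89 - 76.08 = 3.81
z = 3.81 / 22.31 = 381/2231 ≈ 0.170775

0.1708


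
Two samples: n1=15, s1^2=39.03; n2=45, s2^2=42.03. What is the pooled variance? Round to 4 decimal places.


sp^2 = ((n1-1)*s1^2 + (n2-1)*s2^2)/(n1+n2-2)
(n1-1)*s1^2 = 14 * 39.03 = 546.42
(n2-1)*s2^2 = 44 * 42.03 = 1849.32
numerator = 546.42 + 1849.32 = 2395.74
n1+n2-2 = 58
sp^2 = 2395.74 / 58 = 119787/2900 ≈ 41.305862

41.3059


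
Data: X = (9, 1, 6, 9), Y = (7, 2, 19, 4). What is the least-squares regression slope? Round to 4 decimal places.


b = sum((xi-xbar)(yi-ybar)) / sum((xi-xbar)^2)
n = 4, xbar = 25/4 = 6.25, ybar = 32/4 = 8
Sxy = sum((xi-xbar)(yi-ybar)) = 15
Sxx = sum((xi-xbar)^2) = 42.75
b = Sxy / Sxx = 20/57 ≈ 0.350877

0.3509


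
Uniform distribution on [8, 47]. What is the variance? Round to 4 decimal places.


Var = (b-a)^2 / 12
(b-a)^2 = (47 - 8)^2 = 1521
Var = 1521/12 = 126.75

126.7500


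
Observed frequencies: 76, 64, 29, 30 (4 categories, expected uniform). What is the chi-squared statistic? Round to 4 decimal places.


chi2 = sum((O-E)^2/E), E = total/4
total = 199, E = 199/4 = 49.75
(76 - 49.75)^2 / 49.75 = 689.0625 / 49.75 = 11025/796 ≈ 13.850503
(64 - 49.75)^2 / 49.75 = 203.0625 / 49.75 = 3249/796 ≈ 4.081658
(29 - 49.75)^2 / 49.75 = 430.5625 / 49.75 = 6889/796 ≈ 8.654523
(30 - 49.75)^2 / 49.75 = 390.0625 / 49.75 = 6241/796 ≈ 7.840452
chi2 = 6851/199 ≈ 34.427136

34.4271


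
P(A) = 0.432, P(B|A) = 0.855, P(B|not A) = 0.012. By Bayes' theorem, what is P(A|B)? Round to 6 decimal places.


P(A|B) = P(B|A)*P(A) / P(B), P(B) = P(B|A)*P(A) + P(B|not A)*P(not A)
P(B|A)*P(A) = 0.855 * 0.432 = 0.36936
P(B|not A)*P(not A) = 0.012 * 0.568 = 0.006816
P(B) = 0.36936 + 0.006816 = 0.376176
P(A|B) = 0.36936 / 0.376176 = 7695/7837 ≈ 0.98188082

0.981881


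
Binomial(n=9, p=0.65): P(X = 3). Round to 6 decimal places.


P = C(n,k) * p^k * (1-p)^(n-k)
C(9,3) = 84
p^k = 0.65^3 = 0.274625
(1-p)^(n-k) = 0.35^6 ≈ 0.001838266
P = 84 * 0.274625 * 0.001838266 ≈ 0.042406

0.042406


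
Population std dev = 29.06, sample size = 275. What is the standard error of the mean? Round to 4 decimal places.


SE = sigma / sqrt(n)
sqrt(275) ≈ 16.583124
SE = 29.06 / 16.583124 ≈ 1.752384

1.7524
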